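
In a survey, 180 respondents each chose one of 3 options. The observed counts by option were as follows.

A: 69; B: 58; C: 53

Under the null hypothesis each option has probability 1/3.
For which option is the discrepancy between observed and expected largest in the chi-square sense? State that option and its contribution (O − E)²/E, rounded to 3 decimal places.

A, 1.350

Under H₀ each category has probability 1/3, so each expected count is 180/3 = 60.
cat         O        E   (O−E)²/E
A          69       60     1.3500
B          58       60     0.0667
C          53       60     0.8167
The largest term is for A: 1.350.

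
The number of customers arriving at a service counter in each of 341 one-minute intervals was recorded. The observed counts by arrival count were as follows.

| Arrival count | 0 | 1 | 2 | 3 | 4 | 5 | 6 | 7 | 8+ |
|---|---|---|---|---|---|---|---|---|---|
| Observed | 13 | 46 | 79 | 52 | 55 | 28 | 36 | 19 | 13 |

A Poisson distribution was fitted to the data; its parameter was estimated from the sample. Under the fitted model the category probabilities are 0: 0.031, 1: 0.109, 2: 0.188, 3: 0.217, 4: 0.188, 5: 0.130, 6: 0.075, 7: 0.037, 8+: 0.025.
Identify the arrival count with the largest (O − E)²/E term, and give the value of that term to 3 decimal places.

Expected counts E_i = n·p_i: 341×0.031 = 10.571, 341×0.109 = 37.169, 341×0.188 = 64.108, 341×0.217 = 73.997, 341×0.188 = 64.108, 341×0.130 = 44.33, 341×0.075 = 25.575, 341×0.037 = 12.617, 341×0.025 = 8.525.
χ² = (13−10.571)²/10.571 + (46−37.169)²/37.169 + (79−64.108)²/64.108 + (52−73.997)²/73.997 + (55−64.108)²/64.108 + (28−44.33)²/44.33 + (36−25.575)²/25.575 + (19−12.617)²/12.617 + (13−8.525)²/8.525
   = 0.5581 + 2.0982 + 3.4593 + 6.5390 + 1.2940 + 6.0155 + 4.2495 + 3.2292 + 2.3490
The largest term is for 3: 6.539.

3, 6.539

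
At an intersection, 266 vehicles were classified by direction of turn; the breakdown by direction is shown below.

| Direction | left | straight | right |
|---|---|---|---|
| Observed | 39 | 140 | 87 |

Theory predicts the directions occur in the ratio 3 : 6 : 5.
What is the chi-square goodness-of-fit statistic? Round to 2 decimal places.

Ratio total = 14. Expected counts: 266×3/14 = 57, 266×6/14 = 114, 266×5/14 = 95.
left: (39 − 57)²/57 = 324/57 = 5.684
straight: (140 − 114)²/114 = 676/114 = 5.930
right: (87 − 95)²/95 = 64/95 = 0.674
Sum = 12.29

12.29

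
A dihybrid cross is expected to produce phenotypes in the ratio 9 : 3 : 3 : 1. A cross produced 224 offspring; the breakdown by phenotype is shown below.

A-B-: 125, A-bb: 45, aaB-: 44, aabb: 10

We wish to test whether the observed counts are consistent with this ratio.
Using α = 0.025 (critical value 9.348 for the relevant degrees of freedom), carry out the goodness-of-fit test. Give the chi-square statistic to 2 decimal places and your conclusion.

1.46; do not reject

Ratio total = 16. Expected counts: 224×9/16 = 126, 224×3/16 = 42, 224×3/16 = 42, 224×1/16 = 14.
A-B-: (125 − 126)²/126 = 1/126 = 0.008
A-bb: (45 − 42)²/42 = 9/42 = 0.214
aaB-: (44 − 42)²/42 = 4/42 = 0.095
aabb: (10 − 14)²/14 = 16/14 = 1.143
Sum = 1.46
df = 3. Since 1.46 < 9.348, we do not reject H₀.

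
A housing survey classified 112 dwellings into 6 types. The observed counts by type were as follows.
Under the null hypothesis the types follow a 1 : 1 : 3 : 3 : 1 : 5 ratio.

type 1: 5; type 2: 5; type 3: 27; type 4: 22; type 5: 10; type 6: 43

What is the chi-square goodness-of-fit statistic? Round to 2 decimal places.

Ratio total = 14. Expected counts: 112×1/14 = 8, 112×1/14 = 8, 112×3/14 = 24, 112×3/14 = 24, 112×1/14 = 8, 112×5/14 = 40.
type 1: (5 − 8)²/8 = 9/8 = 1.125
type 2: (5 − 8)²/8 = 9/8 = 1.125
type 3: (27 − 24)²/24 = 9/24 = 0.375
type 4: (22 − 24)²/24 = 4/24 = 0.167
type 5: (10 − 8)²/8 = 4/8 = 0.500
type 6: (43 − 40)²/40 = 9/40 = 0.225
Sum = 3.52

3.52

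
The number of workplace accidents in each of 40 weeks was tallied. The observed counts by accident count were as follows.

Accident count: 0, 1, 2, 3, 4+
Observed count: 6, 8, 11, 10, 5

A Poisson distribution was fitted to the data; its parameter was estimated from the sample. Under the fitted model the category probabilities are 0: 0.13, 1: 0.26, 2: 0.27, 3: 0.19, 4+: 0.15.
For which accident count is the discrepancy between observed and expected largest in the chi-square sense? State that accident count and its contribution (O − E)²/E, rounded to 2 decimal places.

3, 0.76

Expected counts E_i = n·p_i: 40×0.13 = 5.2, 40×0.26 = 10.4, 40×0.27 = 10.8, 40×0.19 = 7.6, 40×0.15 = 6.
0: (6 − 5.2)²/5.2 = 0.64/5.2 = 0.123
1: (8 − 10.4)²/10.4 = 5.76/10.4 = 0.554
2: (11 − 10.8)²/10.8 = 0.04/10.8 = 0.004
3: (10 − 7.6)²/7.6 = 5.76/7.6 = 0.758
4+: (5 − 6)²/6 = 1/6 = 0.167
The largest term is for 3: 0.76.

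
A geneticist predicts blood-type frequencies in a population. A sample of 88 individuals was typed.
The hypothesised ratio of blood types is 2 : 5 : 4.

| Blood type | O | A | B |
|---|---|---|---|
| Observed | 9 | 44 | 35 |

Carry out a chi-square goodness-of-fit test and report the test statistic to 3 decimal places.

Ratio total = 11. Expected counts: 88×2/11 = 16, 88×5/11 = 40, 88×4/11 = 32.
O: (9 − 16)²/16 = 49/16 = 3.0625
A: (44 − 40)²/40 = 16/40 = 0.4000
B: (35 − 32)²/32 = 9/32 = 0.2813
Sum = 3.744

3.744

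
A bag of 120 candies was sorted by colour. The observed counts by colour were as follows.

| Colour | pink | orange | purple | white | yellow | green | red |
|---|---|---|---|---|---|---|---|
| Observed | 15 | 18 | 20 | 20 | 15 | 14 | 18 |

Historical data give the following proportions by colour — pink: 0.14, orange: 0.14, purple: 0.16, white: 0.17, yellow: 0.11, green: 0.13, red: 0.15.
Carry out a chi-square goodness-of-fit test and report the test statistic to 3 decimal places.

0.729

Expected counts E_i = n·p_i: 120×0.14 = 16.8, 120×0.14 = 16.8, 120×0.16 = 19.2, 120×0.17 = 20.4, 120×0.11 = 13.2, 120×0.13 = 15.6, 120×0.15 = 18.
χ² = (15−16.8)²/16.8 + (18−16.8)²/16.8 + (20−19.2)²/19.2 + (20−20.4)²/20.4 + (15−13.2)²/13.2 + (14−15.6)²/15.6 + (18−18)²/18
   = 0.1929 + 0.0857 + 0.0333 + 0.0078 + 0.2455 + 0.1641 + 0.0000
Sum = 0.729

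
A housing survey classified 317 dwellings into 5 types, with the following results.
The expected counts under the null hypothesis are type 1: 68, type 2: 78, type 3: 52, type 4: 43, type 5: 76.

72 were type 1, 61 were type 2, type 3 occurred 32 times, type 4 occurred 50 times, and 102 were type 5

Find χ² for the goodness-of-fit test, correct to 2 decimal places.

21.67

cat         O        E   (O−E)²/E
type 1     72       68      0.235
type 2     61       78      3.705
type 3     32       52      7.692
type 4     50       43      1.140
type 5    102       76      8.895
Sum = 21.67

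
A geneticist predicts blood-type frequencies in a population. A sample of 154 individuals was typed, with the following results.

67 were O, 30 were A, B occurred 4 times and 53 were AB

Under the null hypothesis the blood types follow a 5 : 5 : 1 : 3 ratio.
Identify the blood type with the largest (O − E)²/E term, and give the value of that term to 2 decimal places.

AB, 12.12

Ratio total = 14. Expected counts: 154×5/14 = 55, 154×5/14 = 55, 154×1/14 = 11, 154×3/14 = 33.
O: (67 − 55)²/55 = 144/55 = 2.618
A: (30 − 55)²/55 = 625/55 = 11.364
B: (4 − 11)²/11 = 49/11 = 4.455
AB: (53 − 33)²/33 = 400/33 = 12.121
The largest term is for AB: 12.12.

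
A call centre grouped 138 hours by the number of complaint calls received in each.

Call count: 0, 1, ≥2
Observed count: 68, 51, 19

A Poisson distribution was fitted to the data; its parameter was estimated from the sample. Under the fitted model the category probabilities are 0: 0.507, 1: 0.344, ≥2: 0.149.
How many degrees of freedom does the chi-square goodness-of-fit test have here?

1

There are k = 3 categories and 1 parameter estimated from the data, so df = 3 − 1 − 1 = 1.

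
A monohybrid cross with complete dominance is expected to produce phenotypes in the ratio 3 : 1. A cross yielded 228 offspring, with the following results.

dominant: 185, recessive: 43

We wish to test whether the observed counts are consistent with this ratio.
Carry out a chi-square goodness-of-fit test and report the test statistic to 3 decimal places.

4.585

Ratio total = 4. Expected counts: 228×3/4 = 171, 228×1/4 = 57.
χ² = (185−171)²/171 + (43−57)²/57
   = 1.1462 + 3.4386
Sum = 4.585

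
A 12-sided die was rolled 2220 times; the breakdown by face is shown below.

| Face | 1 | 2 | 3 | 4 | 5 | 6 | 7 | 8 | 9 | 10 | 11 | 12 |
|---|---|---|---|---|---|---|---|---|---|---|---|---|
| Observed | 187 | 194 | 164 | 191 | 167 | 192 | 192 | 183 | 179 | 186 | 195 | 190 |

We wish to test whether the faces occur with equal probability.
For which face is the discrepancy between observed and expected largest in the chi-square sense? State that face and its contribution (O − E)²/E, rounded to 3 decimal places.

Under H₀ each category has probability 1/12, so each expected count is 2220/12 = 185.
cat         O        E   (O−E)²/E
1         187      185     0.0216
2         194      185     0.4378
3         164      185     2.3838
4         191      185     0.1946
5         167      185     1.7514
6         192      185     0.2649
7         192      185     0.2649
8         183      185     0.0216
9         179      185     0.1946
10        186      185     0.0054
11        195      185     0.5405
12        190      185     0.1351
The largest term is for 3: 2.384.

3, 2.384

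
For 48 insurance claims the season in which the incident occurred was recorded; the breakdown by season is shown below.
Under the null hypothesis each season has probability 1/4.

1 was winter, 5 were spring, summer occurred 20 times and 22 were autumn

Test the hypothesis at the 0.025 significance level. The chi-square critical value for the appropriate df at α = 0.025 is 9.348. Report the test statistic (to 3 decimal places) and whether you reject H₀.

27.833; reject

Under H₀ each category has probability 1/4, so each expected count is 48/4 = 12.
χ² = (1−12)²/12 + (5−12)²/12 + (20−12)²/12 + (22−12)²/12
   = 10.0833 + 4.0833 + 5.3333 + 8.3333
Sum = 27.833
df = 3. Since 27.833 > 9.348, we reject H₀.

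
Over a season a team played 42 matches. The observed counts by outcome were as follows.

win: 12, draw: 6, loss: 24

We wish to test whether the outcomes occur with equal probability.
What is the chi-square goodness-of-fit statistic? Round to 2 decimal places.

12.00

Expected count for each of the 3 categories: 42/3 = 14.
χ² = (12−14)²/14 + (6−14)²/14 + (24−14)²/14
   = 0.286 + 4.571 + 7.143
Sum = 12.00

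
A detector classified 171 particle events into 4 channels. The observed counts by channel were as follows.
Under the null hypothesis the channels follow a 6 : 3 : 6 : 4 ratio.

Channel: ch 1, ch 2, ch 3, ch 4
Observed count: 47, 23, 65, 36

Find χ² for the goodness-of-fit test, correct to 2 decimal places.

3.74

Ratio total = 19. Expected counts: 171×6/19 = 54, 171×3/19 = 27, 171×6/19 = 54, 171×4/19 = 36.
cat         O        E   (O−E)²/E
ch 1       47       54      0.907
ch 2       23       27      0.593
ch 3       65       54      2.241
ch 4       36       36      0.000
Sum = 3.74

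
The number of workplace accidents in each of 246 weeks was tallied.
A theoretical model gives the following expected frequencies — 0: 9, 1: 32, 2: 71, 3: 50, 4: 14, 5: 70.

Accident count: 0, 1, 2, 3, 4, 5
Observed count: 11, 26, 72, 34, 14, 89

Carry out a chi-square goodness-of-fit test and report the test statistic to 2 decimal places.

cat         O        E   (O−E)²/E
0          11        9      0.444
1          26       32      1.125
2          72       71      0.014
3          34       50      5.120
4          14       14      0.000
5          89       70      5.157
Sum = 11.86

11.86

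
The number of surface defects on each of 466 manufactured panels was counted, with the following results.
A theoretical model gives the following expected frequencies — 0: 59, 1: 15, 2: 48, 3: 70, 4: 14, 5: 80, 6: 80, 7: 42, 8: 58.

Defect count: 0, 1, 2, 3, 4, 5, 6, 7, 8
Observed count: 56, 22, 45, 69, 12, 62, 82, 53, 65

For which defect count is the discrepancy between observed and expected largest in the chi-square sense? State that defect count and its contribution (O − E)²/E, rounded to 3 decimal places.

5, 4.050

cat         O        E   (O−E)²/E
0          56       59     0.1525
1          22       15     3.2667
2          45       48     0.1875
3          69       70     0.0143
4          12       14     0.2857
5          62       80     4.0500
6          82       80     0.0500
7          53       42     2.8810
8          65       58     0.8448
The largest term is for 5: 4.050.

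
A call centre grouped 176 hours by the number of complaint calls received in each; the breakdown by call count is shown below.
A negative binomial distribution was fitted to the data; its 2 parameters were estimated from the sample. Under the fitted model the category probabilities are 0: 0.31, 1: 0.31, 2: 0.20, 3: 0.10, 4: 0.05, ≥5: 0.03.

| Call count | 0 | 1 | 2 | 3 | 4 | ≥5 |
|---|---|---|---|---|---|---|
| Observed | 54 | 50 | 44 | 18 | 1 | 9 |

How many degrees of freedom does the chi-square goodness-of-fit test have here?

3

There are k = 6 categories and 2 parameters estimated from the data, so df = 6 − 1 − 2 = 3.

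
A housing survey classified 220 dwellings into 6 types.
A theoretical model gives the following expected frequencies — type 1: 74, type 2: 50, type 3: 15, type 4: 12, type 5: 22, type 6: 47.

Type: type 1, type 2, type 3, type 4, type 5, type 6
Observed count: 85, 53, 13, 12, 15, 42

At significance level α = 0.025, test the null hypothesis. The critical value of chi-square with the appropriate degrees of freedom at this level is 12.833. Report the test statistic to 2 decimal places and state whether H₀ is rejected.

4.84; do not reject

cat         O        E   (O−E)²/E
type 1     85       74      1.635
type 2     53       50      0.180
type 3     13       15      0.267
type 4     12       12      0.000
type 5     15       22      2.227
type 6     42       47      0.532
Sum = 4.84
df = 5. Since 4.84 < 12.833, we do not reject H₀.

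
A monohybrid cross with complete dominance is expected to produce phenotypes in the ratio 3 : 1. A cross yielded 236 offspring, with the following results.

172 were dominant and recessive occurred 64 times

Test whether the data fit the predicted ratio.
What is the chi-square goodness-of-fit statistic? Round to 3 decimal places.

0.565

Ratio total = 4. Expected counts: 236×3/4 = 177, 236×1/4 = 59.
χ² = (172−177)²/177 + (64−59)²/59
   = 0.1412 + 0.4237
Sum = 0.565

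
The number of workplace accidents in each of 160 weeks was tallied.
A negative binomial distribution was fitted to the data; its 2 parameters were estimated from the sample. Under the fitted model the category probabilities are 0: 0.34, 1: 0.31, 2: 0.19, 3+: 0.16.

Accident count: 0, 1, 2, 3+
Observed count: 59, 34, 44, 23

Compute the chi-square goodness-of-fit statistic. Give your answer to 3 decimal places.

Expected counts E_i = n·p_i: 160×0.34 = 54.4, 160×0.31 = 49.6, 160×0.19 = 30.4, 160×0.16 = 25.6.
χ² = (59−54.4)²/54.4 + (34−49.6)²/49.6 + (44−30.4)²/30.4 + (23−25.6)²/25.6
   = 0.3890 + 4.9065 + 6.0842 + 0.2641
Sum = 11.644

11.644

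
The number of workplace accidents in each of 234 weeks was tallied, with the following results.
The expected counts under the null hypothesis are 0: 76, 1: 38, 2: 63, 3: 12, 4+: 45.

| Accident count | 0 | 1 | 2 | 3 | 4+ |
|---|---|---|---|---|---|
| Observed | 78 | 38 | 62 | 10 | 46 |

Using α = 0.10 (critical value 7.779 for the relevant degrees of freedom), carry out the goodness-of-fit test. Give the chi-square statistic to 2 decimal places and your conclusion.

0: (78 − 76)²/76 = 4/76 = 0.053
1: (38 − 38)²/38 = 0/38 = 0.000
2: (62 − 63)²/63 = 1/63 = 0.016
3: (10 − 12)²/12 = 4/12 = 0.333
4+: (46 − 45)²/45 = 1/45 = 0.022
Sum = 0.42
df = 4. Since 0.42 < 7.779, we do not reject H₀.

0.42; do not reject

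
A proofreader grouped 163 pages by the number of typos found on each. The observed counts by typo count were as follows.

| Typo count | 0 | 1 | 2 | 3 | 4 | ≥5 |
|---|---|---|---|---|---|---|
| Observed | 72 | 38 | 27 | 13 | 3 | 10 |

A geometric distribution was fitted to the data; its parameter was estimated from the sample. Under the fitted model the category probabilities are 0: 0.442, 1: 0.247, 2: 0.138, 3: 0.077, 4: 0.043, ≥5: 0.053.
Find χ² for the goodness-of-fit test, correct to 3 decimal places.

Expected counts E_i = n·p_i: 163×0.442 = 72.046, 163×0.247 = 40.261, 163×0.138 = 22.494, 163×0.077 = 12.551, 163×0.043 = 7.009, 163×0.053 = 8.639.
χ² = (72−72.046)²/72.046 + (38−40.261)²/40.261 + (27−22.494)²/22.494 + (13−12.551)²/12.551 + (3−7.009)²/7.009 + (10−8.639)²/8.639
   = 0.0000 + 0.1270 + 0.9026 + 0.0161 + 2.2931 + 0.2144
Sum = 3.553

3.553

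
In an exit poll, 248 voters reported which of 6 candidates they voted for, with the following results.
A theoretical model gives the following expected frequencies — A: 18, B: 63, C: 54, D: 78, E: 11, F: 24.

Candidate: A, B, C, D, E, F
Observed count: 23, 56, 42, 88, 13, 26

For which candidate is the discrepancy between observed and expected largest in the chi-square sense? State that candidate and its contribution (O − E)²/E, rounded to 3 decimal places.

C, 2.667

A: (23 − 18)²/18 = 25/18 = 1.3889
B: (56 − 63)²/63 = 49/63 = 0.7778
C: (42 − 54)²/54 = 144/54 = 2.6667
D: (88 − 78)²/78 = 100/78 = 1.2821
E: (13 − 11)²/11 = 4/11 = 0.3636
F: (26 − 24)²/24 = 4/24 = 0.1667
The largest term is for C: 2.667.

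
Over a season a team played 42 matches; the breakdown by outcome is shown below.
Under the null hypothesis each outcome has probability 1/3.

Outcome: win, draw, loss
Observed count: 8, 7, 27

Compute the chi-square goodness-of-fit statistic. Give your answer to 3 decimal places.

18.143

Expected count for each of the 3 categories: 42/3 = 14.
χ² = (8−14)²/14 + (7−14)²/14 + (27−14)²/14
   = 2.5714 + 3.5000 + 12.0714
Sum = 18.143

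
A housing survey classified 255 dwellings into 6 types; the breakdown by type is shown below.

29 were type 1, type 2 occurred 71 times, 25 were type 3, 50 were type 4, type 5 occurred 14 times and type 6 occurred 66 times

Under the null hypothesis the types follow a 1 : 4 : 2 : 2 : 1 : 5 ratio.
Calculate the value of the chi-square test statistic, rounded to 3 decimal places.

Ratio total = 15. Expected counts: 255×1/15 = 17, 255×4/15 = 68, 255×2/15 = 34, 255×2/15 = 34, 255×1/15 = 17, 255×5/15 = 85.
cat         O        E   (O−E)²/E
type 1     29       17     8.4706
type 2     71       68     0.1324
type 3     25       34     2.3824
type 4     50       34     7.5294
type 5     14       17     0.5294
type 6     66       85     4.2471
Sum = 23.291

23.291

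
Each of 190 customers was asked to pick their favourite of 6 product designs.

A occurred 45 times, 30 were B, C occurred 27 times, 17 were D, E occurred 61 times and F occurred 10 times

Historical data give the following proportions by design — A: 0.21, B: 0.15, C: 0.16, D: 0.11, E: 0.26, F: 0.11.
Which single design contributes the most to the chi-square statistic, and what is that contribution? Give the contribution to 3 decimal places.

Expected counts E_i = n·p_i: 190×0.21 = 39.9, 190×0.15 = 28.5, 190×0.16 = 30.4, 190×0.11 = 20.9, 190×0.26 = 49.4, 190×0.11 = 20.9.
χ² = (45−39.9)²/39.9 + (30−28.5)²/28.5 + (27−30.4)²/30.4 + (17−20.9)²/20.9 + (61−49.4)²/49.4 + (10−20.9)²/20.9
   = 0.6519 + 0.0789 + 0.3803 + 0.7278 + 2.7239 + 5.6847
The largest term is for F: 5.685.

F, 5.685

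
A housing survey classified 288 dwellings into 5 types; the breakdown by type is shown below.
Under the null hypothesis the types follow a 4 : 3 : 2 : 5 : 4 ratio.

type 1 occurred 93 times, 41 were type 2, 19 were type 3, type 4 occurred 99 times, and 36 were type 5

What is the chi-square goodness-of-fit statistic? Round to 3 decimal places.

36.205

Ratio total = 18. Expected counts: 288×4/18 = 64, 288×3/18 = 48, 288×2/18 = 32, 288×5/18 = 80, 288×4/18 = 64.
cat         O        E   (O−E)²/E
type 1     93       64    13.1406
type 2     41       48     1.0208
type 3     19       32     5.2813
type 4     99       80     4.5125
type 5     36       64    12.2500
Sum = 36.205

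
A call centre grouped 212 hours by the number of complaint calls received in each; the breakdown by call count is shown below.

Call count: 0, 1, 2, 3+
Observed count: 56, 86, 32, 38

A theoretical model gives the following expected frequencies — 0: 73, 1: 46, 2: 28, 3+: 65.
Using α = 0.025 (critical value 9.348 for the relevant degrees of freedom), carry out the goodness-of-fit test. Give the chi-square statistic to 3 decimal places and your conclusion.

50.528; reject

cat         O        E   (O−E)²/E
0          56       73     3.9589
1          86       46    34.7826
2          32       28     0.5714
3+         38       65    11.2154
Sum = 50.528
df = 3. Since 50.528 > 9.348, we reject H₀.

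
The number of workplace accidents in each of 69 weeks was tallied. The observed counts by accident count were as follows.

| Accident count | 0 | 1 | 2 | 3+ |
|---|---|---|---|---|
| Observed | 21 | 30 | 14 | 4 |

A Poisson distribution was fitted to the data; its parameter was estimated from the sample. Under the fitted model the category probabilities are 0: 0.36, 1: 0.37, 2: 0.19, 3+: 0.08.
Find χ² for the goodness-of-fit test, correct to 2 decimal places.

Expected counts E_i = n·p_i: 69×0.36 = 24.84, 69×0.37 = 25.53, 69×0.19 = 13.11, 69×0.08 = 5.52.
χ² = (21−24.84)²/24.84 + (30−25.53)²/25.53 + (14−13.11)²/13.11 + (4−5.52)²/5.52
   = 0.594 + 0.783 + 0.060 + 0.419
Sum = 1.86

1.86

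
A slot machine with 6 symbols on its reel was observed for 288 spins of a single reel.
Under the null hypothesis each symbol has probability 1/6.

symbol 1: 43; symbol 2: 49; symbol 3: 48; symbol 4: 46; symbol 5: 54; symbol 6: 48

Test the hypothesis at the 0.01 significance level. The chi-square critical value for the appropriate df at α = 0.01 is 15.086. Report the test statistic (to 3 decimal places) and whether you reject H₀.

Under H₀ each category has probability 1/6, so each expected count is 288/6 = 48.
χ² = (43−48)²/48 + (49−48)²/48 + (48−48)²/48 + (46−48)²/48 + (54−48)²/48 + (48−48)²/48
   = 0.5208 + 0.0208 + 0.0000 + 0.0833 + 0.7500 + 0.0000
Sum = 1.375
df = 5. Since 1.375 < 15.086, we do not reject H₀.

1.375; do not reject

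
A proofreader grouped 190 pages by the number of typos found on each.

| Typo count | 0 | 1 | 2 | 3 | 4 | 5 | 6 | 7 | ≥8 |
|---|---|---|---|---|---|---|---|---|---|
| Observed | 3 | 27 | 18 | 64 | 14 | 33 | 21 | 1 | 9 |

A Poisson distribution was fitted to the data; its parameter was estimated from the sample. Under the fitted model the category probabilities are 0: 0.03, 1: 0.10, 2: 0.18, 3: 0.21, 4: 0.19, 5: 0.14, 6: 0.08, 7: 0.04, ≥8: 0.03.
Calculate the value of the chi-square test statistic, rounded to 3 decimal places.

Expected counts E_i = n·p_i: 190×0.03 = 5.7, 190×0.10 = 19, 190×0.18 = 34.2, 190×0.21 = 39.9, 190×0.19 = 36.1, 190×0.14 = 26.6, 190×0.08 = 15.2, 190×0.04 = 7.6, 190×0.03 = 5.7.
0: (3 − 5.7)²/5.7 = 7.29/5.7 = 1.2789
1: (27 − 19)²/19 = 64/19 = 3.3684
2: (18 − 34.2)²/34.2 = 262.44/34.2 = 7.6737
3: (64 − 39.9)²/39.9 = 580.81/39.9 = 14.5566
4: (14 − 36.1)²/36.1 = 488.41/36.1 = 13.5294
5: (33 − 26.6)²/26.6 = 40.96/26.6 = 1.5398
6: (21 − 15.2)²/15.2 = 33.64/15.2 = 2.2132
7: (1 − 7.6)²/7.6 = 43.56/7.6 = 5.7316
≥8: (9 − 5.7)²/5.7 = 10.89/5.7 = 1.9105
Sum = 51.802

51.802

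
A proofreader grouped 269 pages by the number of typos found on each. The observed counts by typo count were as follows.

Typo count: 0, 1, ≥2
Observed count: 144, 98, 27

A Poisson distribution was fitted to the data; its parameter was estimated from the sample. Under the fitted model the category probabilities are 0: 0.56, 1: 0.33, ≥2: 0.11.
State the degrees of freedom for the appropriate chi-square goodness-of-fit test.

There are k = 3 categories and 1 parameter estimated from the data, so df = 3 − 1 − 1 = 1.

1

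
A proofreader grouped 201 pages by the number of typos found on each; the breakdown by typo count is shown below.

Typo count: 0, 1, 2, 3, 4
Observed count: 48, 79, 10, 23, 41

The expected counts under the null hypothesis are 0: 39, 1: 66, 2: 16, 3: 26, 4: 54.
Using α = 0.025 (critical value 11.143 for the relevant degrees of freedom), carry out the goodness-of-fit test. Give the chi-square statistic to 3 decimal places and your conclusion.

0: (48 − 39)²/39 = 81/39 = 2.0769
1: (79 − 66)²/66 = 169/66 = 2.5606
2: (10 − 16)²/16 = 36/16 = 2.2500
3: (23 − 26)²/26 = 9/26 = 0.3462
4: (41 − 54)²/54 = 169/54 = 3.1296
Sum = 10.363
df = 4. Since 10.363 < 11.143, we do not reject H₀.

10.363; do not reject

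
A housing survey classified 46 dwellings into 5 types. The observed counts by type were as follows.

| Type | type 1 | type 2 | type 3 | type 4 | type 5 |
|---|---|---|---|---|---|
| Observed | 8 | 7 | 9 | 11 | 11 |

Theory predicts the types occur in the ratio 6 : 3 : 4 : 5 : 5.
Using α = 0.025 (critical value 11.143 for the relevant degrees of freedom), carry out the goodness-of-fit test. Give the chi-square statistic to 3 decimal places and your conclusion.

1.825; do not reject

Ratio total = 23. Expected counts: 46×6/23 = 12, 46×3/23 = 6, 46×4/23 = 8, 46×5/23 = 10, 46×5/23 = 10.
χ² = (8−12)²/12 + (7−6)²/6 + (9−8)²/8 + (11−10)²/10 + (11−10)²/10
   = 1.3333 + 0.1667 + 0.1250 + 0.1000 + 0.1000
Sum = 1.825
df = 4. Since 1.825 < 11.143, we do not reject H₀.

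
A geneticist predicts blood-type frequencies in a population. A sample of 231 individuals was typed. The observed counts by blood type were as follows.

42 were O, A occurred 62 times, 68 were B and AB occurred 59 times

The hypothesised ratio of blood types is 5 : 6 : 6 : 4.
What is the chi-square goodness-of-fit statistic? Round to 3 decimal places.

Ratio total = 21. Expected counts: 231×5/21 = 55, 231×6/21 = 66, 231×6/21 = 66, 231×4/21 = 44.
χ² = (42−55)²/55 + (62−66)²/66 + (68−66)²/66 + (59−44)²/44
   = 3.0727 + 0.2424 + 0.0606 + 5.1136
Sum = 8.489

8.489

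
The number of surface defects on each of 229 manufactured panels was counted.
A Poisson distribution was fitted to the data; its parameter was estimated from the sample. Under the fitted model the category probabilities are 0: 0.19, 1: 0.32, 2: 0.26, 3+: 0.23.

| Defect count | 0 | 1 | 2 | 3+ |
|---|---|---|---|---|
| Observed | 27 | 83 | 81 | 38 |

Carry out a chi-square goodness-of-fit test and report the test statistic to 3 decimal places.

Expected counts E_i = n·p_i: 229×0.19 = 43.51, 229×0.32 = 73.28, 229×0.26 = 59.54, 229×0.23 = 52.67.
0: (27 − 43.51)²/43.51 = 272.5801/43.51 = 6.2648
1: (83 − 73.28)²/73.28 = 94.4784/73.28 = 1.2893
2: (81 − 59.54)²/59.54 = 460.5316/59.54 = 7.7348
3+: (38 − 52.67)²/52.67 = 215.2089/52.67 = 4.0860
Sum = 19.375

19.375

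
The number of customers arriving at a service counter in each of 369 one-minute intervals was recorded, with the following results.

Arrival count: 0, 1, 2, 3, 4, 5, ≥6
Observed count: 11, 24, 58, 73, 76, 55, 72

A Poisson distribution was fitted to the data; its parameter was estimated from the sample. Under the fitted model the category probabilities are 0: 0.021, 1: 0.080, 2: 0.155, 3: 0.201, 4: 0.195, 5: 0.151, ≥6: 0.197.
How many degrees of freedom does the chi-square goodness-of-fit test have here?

There are k = 7 categories and 1 parameter estimated from the data, so df = 7 − 1 − 1 = 5.

5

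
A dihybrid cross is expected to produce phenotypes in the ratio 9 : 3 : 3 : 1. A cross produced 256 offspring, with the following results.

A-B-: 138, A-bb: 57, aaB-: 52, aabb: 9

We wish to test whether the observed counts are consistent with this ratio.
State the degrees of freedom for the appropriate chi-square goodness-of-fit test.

There are k = 4 categories and no parameters were estimated from the data, so df = 4 − 1 = 3.

3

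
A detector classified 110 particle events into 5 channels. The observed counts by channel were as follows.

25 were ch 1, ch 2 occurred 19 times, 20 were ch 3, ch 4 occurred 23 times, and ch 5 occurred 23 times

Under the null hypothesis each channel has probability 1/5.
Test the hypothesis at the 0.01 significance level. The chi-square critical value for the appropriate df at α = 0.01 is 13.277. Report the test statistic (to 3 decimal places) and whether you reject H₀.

Under H₀ each category has probability 1/5, so each expected count is 110/5 = 22.
χ² = (25−22)²/22 + (19−22)²/22 + (20−22)²/22 + (23−22)²/22 + (23−22)²/22
   = 0.4091 + 0.4091 + 0.1818 + 0.0455 + 0.0455
Sum = 1.091
df = 4. Since 1.091 < 13.277, we do not reject H₀.

1.091; do not reject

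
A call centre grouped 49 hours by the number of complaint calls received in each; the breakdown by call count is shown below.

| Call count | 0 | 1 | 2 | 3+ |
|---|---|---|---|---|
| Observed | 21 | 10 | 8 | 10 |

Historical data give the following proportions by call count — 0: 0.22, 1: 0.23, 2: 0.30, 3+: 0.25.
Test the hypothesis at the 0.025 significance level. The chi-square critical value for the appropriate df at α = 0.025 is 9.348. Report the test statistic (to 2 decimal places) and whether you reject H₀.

Expected counts E_i = n·p_i: 49×0.22 = 10.78, 49×0.23 = 11.27, 49×0.30 = 14.7, 49×0.25 = 12.25.
0: (21 − 10.78)²/10.78 = 104.4484/10.78 = 9.689
1: (10 − 11.27)²/11.27 = 1.6129/11.27 = 0.143
2: (8 − 14.7)²/14.7 = 44.89/14.7 = 3.054
3+: (10 − 12.25)²/12.25 = 5.0625/12.25 = 0.413
Sum = 13.30
df = 3. Since 13.30 > 9.348, we reject H₀.

13.30; reject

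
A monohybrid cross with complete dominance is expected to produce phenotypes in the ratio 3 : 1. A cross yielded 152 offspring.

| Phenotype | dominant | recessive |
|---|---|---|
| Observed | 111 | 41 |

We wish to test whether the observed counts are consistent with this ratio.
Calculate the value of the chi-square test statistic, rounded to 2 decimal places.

0.32

Ratio total = 4. Expected counts: 152×3/4 = 114, 152×1/4 = 38.
cat            O        E   (O−E)²/E
dominant     111      114      0.079
recessive     41       38      0.237
Sum = 0.32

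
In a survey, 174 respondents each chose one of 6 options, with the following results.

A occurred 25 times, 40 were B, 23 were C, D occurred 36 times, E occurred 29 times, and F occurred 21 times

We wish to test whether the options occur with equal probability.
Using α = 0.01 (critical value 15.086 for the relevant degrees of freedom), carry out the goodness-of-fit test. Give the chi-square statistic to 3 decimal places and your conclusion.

9.862; do not reject

Under H₀ each category has probability 1/6, so each expected count is 174/6 = 29.
χ² = (25−29)²/29 + (40−29)²/29 + (23−29)²/29 + (36−29)²/29 + (29−29)²/29 + (21−29)²/29
   = 0.5517 + 4.1724 + 1.2414 + 1.6897 + 0.0000 + 2.2069
Sum = 9.862
df = 5. Since 9.862 < 15.086, we do not reject H₀.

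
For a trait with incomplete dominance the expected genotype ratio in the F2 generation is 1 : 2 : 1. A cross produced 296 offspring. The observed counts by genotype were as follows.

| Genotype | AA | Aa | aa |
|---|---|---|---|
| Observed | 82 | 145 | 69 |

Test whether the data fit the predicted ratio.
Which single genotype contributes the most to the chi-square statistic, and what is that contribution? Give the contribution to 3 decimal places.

AA, 0.865

Ratio total = 4. Expected counts: 296×1/4 = 74, 296×2/4 = 148, 296×1/4 = 74.
χ² = (82−74)²/74 + (145−148)²/148 + (69−74)²/74
   = 0.8649 + 0.0608 + 0.3378
The largest term is for AA: 0.865.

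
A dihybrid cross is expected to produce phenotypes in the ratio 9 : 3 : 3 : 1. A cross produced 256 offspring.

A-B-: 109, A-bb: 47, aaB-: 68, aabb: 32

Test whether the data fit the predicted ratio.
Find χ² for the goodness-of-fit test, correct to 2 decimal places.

Ratio total = 16. Expected counts: 256×9/16 = 144, 256×3/16 = 48, 256×3/16 = 48, 256×1/16 = 16.
A-B-: (109 − 144)²/144 = 1225/144 = 8.507
A-bb: (47 − 48)²/48 = 1/48 = 0.021
aaB-: (68 − 48)²/48 = 400/48 = 8.333
aabb: (32 − 16)²/16 = 256/16 = 16.000
Sum = 32.86

32.86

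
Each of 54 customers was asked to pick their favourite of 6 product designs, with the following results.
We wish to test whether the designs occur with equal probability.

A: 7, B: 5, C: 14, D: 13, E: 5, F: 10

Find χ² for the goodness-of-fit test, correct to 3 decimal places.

8.667

Expected count for each of the 6 categories: 54/6 = 9.
cat         O        E   (O−E)²/E
A           7        9     0.4444
B           5        9     1.7778
C          14        9     2.7778
D          13        9     1.7778
E           5        9     1.7778
F          10        9     0.1111
Sum = 8.667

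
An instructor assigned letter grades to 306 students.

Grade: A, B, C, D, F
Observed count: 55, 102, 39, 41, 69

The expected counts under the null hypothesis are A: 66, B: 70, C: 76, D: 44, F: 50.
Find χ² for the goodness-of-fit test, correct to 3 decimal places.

cat         O        E   (O−E)²/E
A          55       66     1.8333
B         102       70    14.6286
C          39       76    18.0132
D          41       44     0.2045
F          69       50     7.2200
Sum = 41.900

41.900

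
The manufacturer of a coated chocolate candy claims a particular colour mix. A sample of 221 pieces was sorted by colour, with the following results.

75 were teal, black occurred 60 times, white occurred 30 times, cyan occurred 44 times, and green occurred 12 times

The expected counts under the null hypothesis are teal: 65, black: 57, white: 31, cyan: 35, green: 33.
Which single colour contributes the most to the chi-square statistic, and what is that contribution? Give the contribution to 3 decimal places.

green, 13.364

χ² = (75−65)²/65 + (60−57)²/57 + (30−31)²/31 + (44−35)²/35 + (12−33)²/33
   = 1.5385 + 0.1579 + 0.0323 + 2.3143 + 13.3636
The largest term is for green: 13.364.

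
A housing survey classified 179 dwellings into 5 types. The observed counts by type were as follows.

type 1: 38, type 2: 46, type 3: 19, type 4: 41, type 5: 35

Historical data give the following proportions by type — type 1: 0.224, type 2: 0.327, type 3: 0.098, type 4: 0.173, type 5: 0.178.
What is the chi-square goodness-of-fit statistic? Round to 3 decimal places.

6.474

Expected counts E_i = n·p_i: 179×0.224 = 40.096, 179×0.327 = 58.533, 179×0.098 = 17.542, 179×0.173 = 30.967, 179×0.178 = 31.862.
type 1: (38 − 40.096)²/40.096 = 4.393216/40.096 = 0.1096
type 2: (46 − 58.533)²/58.533 = 157.076089/58.533 = 2.6835
type 3: (19 − 17.542)²/17.542 = 2.125764/17.542 = 0.1212
type 4: (41 − 30.967)²/30.967 = 100.661089/30.967 = 3.2506
type 5: (35 − 31.862)²/31.862 = 9.847044/31.862 = 0.3091
Sum = 6.474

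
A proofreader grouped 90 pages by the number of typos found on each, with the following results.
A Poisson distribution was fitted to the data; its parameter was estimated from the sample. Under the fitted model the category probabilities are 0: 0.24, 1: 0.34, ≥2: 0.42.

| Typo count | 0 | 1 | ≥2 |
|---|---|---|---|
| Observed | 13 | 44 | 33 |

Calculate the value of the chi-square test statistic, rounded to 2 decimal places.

Expected counts E_i = n·p_i: 90×0.24 = 21.6, 90×0.34 = 30.6, 90×0.42 = 37.8.
0: (13 − 21.6)²/21.6 = 73.96/21.6 = 3.424
1: (44 − 30.6)²/30.6 = 179.56/30.6 = 5.868
≥2: (33 − 37.8)²/37.8 = 23.04/37.8 = 0.610
Sum = 9.90

9.90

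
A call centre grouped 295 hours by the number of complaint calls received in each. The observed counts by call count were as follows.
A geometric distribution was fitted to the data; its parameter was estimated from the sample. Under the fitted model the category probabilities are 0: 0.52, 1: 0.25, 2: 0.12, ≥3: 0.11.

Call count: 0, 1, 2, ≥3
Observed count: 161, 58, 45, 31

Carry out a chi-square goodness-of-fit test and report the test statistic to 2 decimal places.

6.41

Expected counts E_i = n·p_i: 295×0.52 = 153.4, 295×0.25 = 73.75, 295×0.12 = 35.4, 295×0.11 = 32.45.
χ² = (161−153.4)²/153.4 + (58−73.75)²/73.75 + (45−35.4)²/35.4 + (31−32.45)²/32.45
   = 0.377 + 3.364 + 2.603 + 0.065
Sum = 6.41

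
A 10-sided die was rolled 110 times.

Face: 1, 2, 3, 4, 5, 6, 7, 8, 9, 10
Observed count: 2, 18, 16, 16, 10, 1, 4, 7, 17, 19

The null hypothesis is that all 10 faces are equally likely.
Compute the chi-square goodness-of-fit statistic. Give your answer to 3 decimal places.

Expected count for each of the 10 categories: 110/10 = 11.
1: (2 − 11)²/11 = 81/11 = 7.3636
2: (18 − 11)²/11 = 49/11 = 4.4545
3: (16 − 11)²/11 = 25/11 = 2.2727
4: (16 − 11)²/11 = 25/11 = 2.2727
5: (10 − 11)²/11 = 1/11 = 0.0909
6: (1 − 11)²/11 = 100/11 = 9.0909
7: (4 − 11)²/11 = 49/11 = 4.4545
8: (7 − 11)²/11 = 16/11 = 1.4545
9: (17 − 11)²/11 = 36/11 = 3.2727
10: (19 − 11)²/11 = 64/11 = 5.8182
Sum = 40.545

40.545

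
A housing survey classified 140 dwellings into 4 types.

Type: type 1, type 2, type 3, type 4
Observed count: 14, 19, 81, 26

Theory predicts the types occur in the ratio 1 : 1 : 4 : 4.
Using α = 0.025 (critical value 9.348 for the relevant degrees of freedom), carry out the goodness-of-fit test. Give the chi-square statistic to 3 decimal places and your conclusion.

Ratio total = 10. Expected counts: 140×1/10 = 14, 140×1/10 = 14, 140×4/10 = 56, 140×4/10 = 56.
cat         O        E   (O−E)²/E
type 1     14       14     0.0000
type 2     19       14     1.7857
type 3     81       56    11.1607
type 4     26       56    16.0714
Sum = 29.018
df = 3. Since 29.018 > 9.348, we reject H₀.

29.018; reject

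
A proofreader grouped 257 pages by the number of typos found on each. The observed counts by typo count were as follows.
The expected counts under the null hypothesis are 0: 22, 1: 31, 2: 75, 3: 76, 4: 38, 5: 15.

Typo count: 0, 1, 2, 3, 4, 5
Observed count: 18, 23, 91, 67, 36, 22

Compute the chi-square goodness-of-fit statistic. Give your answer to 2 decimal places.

χ² = (18−22)²/22 + (23−31)²/31 + (91−75)²/75 + (67−76)²/76 + (36−38)²/38 + (22−15)²/15
   = 0.727 + 2.065 + 3.413 + 1.066 + 0.105 + 3.267
Sum = 10.64

10.64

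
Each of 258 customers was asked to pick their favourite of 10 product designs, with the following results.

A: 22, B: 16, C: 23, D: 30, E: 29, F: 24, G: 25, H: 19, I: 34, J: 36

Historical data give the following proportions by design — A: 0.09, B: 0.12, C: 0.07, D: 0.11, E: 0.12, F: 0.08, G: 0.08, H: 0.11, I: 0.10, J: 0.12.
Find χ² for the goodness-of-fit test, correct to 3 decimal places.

Expected counts E_i = n·p_i: 258×0.09 = 23.22, 258×0.12 = 30.96, 258×0.07 = 18.06, 258×0.11 = 28.38, 258×0.12 = 30.96, 258×0.08 = 20.64, 258×0.08 = 20.64, 258×0.11 = 28.38, 258×0.10 = 25.8, 258×0.12 = 30.96.
χ² = (22−23.22)²/23.22 + (16−30.96)²/30.96 + (23−18.06)²/18.06 + (30−28.38)²/28.38 + (29−30.96)²/30.96 + (24−20.64)²/20.64 + (25−20.64)²/20.64 + (19−28.38)²/28.38 + (34−25.8)²/25.8 + (36−30.96)²/30.96
   = 0.0641 + 7.2287 + 1.3513 + 0.0925 + 0.1241 + 0.5470 + 0.9210 + 3.1002 + 2.6062 + 0.8205
Sum = 16.856

16.856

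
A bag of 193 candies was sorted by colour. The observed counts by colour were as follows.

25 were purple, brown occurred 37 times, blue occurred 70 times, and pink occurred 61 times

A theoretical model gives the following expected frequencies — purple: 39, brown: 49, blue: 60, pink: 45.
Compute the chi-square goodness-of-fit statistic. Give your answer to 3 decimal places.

15.320

cat         O        E   (O−E)²/E
purple     25       39     5.0256
brown      37       49     2.9388
blue       70       60     1.6667
pink       61       45     5.6889
Sum = 15.320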